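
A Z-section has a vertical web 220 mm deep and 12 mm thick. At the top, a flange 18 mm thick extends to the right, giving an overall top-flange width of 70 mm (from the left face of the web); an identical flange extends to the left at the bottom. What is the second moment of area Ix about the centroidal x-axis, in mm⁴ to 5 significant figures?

Split into non-overlapping primitives; take the origin at the lower-left of the bounding box.
Web: 12 × 220, A = 2 640 mm², y = 110 mm, Ī = 10 648 000 mm⁴.
Top flange (beyond web): 58 × 18, A = 1 044 mm², y = 211 mm, Ī = 28 188 mm⁴.
Bottom flange (beyond web): 58 × 18, A = 1 044 mm², y = 9 mm, Ī = 28 188 mm⁴.
Centroid: ȳ = ΣA·y / ΣA = 110 mm.
Transfer each piece to the centroidal x-axis using Ī + A·d² with d = y − 110:
  web: d = 0 mm → contributes +10 648 000 mm⁴
  top flange (beyond web): d = 101 mm → contributes +10 678 032 mm⁴
  bottom flange (beyond web): d = -101 mm → contributes +10 678 032 mm⁴
Total I = 32 004 064 mm⁴.

Ix ≈ 3.2004 × 10⁷ mm⁴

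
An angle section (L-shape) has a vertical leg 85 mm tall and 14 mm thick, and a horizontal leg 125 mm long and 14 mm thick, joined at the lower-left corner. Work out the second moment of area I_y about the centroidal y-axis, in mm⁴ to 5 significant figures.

Decompose the section into non-overlapping parts with the origin at the bottom-left of its bounding rectangle.
Vertical leg: 14 × 85, A = 1 190 mm², x = 7 mm, Ī = 19436.67 mm⁴.
Horizontal leg (remainder): 111 × 14, A = 1 554 mm², x = 69.5 mm, Ī = 1 595 570 mm⁴.
Centroid: x̄ = ΣA·x / ΣA = 42.39541 mm.
Transfer each piece to the centroidal y-axis using Ī + A·d² with d = x − 42.39541:
  vertical leg: d = -35.39541 mm → contributes +1 510 310 mm⁴
  horizontal leg (remainder): d = 27.10459 mm → contributes +2 737 229 mm⁴
Total I = 4 247 540 mm⁴.

I_y ≈ 4.2475 × 10⁶ mm⁴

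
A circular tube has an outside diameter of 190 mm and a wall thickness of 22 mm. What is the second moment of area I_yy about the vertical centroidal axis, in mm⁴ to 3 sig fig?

I_yy ≈ 4.17 × 10⁷ mm⁴

Break the section into simple shapes (no overlaps), measuring from the bottom-left corner of the bounding box.
Outer circle: ⌀190, A = 28 353 mm², x = 95 mm, Ī = 63 971 171 mm⁴.
Bore (subtracted): ⌀146, A = 16 742 mm², x = 95 mm, Ī = 22 303 926 mm⁴.
By symmetry the centroid is at mid-width, x̄ = 95 mm.
All pieces are centred on the vertical centroidal axis, so I = ΣĪ (holes subtracted) = 41 667 245 mm⁴.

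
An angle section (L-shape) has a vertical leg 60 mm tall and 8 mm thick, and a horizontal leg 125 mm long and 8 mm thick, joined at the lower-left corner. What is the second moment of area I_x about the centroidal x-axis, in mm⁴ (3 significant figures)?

Break the section into simple shapes (no overlaps), measuring from the bottom-left corner of the bounding box.
Vertical leg: 8 × 60, A = 480 mm², y = 30 mm, Ī = 144 000 mm⁴.
Horizontal leg (remainder): 117 × 8, A = 936 mm², y = 4 mm, Ī = 4 992 mm⁴.
Centroid: ȳ = ΣA·y / ΣA = 12.814 mm.
Transfer each piece to the centroidal x-axis using Ī + A·d² with d = y − 12.814:
  vertical leg: d = 17.186 mm → contributes +285 779 mm⁴
  horizontal leg (remainder): d = -8.8136 mm → contributes +77 699 mm⁴
Total I = 363 479 mm⁴.

I_x ≈ 3.63 × 10⁵ mm⁴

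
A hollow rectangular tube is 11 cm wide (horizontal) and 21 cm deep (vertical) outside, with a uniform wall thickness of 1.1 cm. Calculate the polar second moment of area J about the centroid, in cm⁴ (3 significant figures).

Split into non-overlapping primitives; take the origin at the lower-left of the bounding box.
Outer rectangle: 11 × 21, A = 231 cm², y = 10.5 cm, Ī = 8489.3 cm⁴.
Inner void (subtracted): 8.8 × 18.8, A = 165.44 cm², y = 10.5 cm, Ī = 4872.8 cm⁴.
By symmetry the centroid is at mid-height, ȳ = 10.5 cm.
All pieces are centred on the centroidal x-axis, so I = ΣĪ (holes subtracted) = 3616.5 cm⁴.
Repeating about the centroidal y-axis gives I_y = 1261.6 cm⁴.
Polar second moment: J = I_x + I_y = 4878.1 cm⁴.

J ≈ 4880 cm⁴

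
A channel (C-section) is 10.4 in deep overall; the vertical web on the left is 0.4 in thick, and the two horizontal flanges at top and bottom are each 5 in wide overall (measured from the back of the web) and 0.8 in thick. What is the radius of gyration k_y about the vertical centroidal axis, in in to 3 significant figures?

Split into non-overlapping primitives; take the origin at the lower-left of the bounding box.
Web: 0.4 × 10.4, A = 4.16 in², x = 0.2 in, Ī = 0.055467 in⁴.
Top flange (beyond web): 4.6 × 0.8, A = 3.68 in², x = 2.7 in, Ī = 6.4891 in⁴.
Bottom flange (beyond web): 4.6 × 0.8, A = 3.68 in², x = 2.7 in, Ī = 6.4891 in⁴.
Centroid: x̄ = ΣA·x / ΣA = 1.7972 in.
Transfer each piece to the vertical centroidal axis using Ī + A·d² with d = x − 1.7972:
  web: d = -1.5972 in → contributes +10.668 in⁴
  top flange (beyond web): d = 0.90278 in → contributes +9.4883 in⁴
  bottom flange (beyond web): d = 0.90278 in → contributes +9.4883 in⁴
Total I = 29.645 in⁴.
Radius of gyration: k = √(I/A) = √(29.645 / 11.52) = 1.6042 in.

k_y ≈ 1.60 in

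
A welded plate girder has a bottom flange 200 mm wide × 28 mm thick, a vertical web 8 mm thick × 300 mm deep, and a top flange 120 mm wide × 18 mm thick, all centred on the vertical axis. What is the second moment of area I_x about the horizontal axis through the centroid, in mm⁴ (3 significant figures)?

I_x ≈ 1.91 × 10⁸ mm⁴

Break the section into simple shapes (no overlaps), measuring from the bottom-left corner of the bounding box.
Bottom plate: 200 × 28, A = 5 600 mm², y = 14 mm, Ī = 365 867 mm⁴.
Web plate: 8 × 300, A = 2 400 mm², y = 178 mm, Ī = 18 000 000 mm⁴.
Top plate: 120 × 18, A = 2 160 mm², y = 337 mm, Ī = 58 320 mm⁴.
Centroid: ȳ = ΣA·y / ΣA = 121.41 mm.
Transfer each piece to the horizontal axis through the centroid using Ī + A·d² with d = y − 121.41:
  bottom plate: d = -107.41 mm → contributes +64 971 889 mm⁴
  web plate: d = 56.591 mm → contributes +25 685 977 mm⁴
  top plate: d = 215.59 mm → contributes +100 453 577 mm⁴
Total I = 191 111 443 mm⁴.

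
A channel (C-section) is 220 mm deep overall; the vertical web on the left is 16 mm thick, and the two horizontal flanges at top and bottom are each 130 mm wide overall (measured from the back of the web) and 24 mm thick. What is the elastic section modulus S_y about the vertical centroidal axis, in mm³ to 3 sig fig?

Treat the section as a set of non-overlapping primitives; coordinates are from the bounding-box lower-left.
Web: 16 × 220, A = 3 520 mm², x = 8 mm, Ī = 75 093 mm⁴.
Top flange (beyond web): 114 × 24, A = 2 736 mm², x = 73 mm, Ī = 2 963 088 mm⁴.
Bottom flange (beyond web): 114 × 24, A = 2 736 mm², x = 73 mm, Ī = 2 963 088 mm⁴.
Centroid: x̄ = ΣA·x / ΣA = 47.555 mm.
Transfer each piece to the vertical centroidal axis using Ī + A·d² with d = x − 47.555:
  web: d = -39.555 mm → contributes +5 582 523 mm⁴
  top flange (beyond web): d = 25.445 mm → contributes +4 734 483 mm⁴
  bottom flange (beyond web): d = 25.445 mm → contributes +4 734 483 mm⁴
Total I = 15 051 490 mm⁴.
Extreme fibre distance c = 82.445 mm; S = I/c = 182 564 mm³.

S_y ≈ 1.83 × 10⁵ mm³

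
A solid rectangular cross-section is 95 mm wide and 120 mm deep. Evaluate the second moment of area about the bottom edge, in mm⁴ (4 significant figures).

I_base ≈ 5.472 × 10⁷ mm⁴

The section: 95 × 120, A = 11 400 mm², y = 60 mm, Ī = 13 680 000 mm⁴.
Transfer it to a horizontal axis along the bottom face using Ī + A·d² with d = y − 0:
  the section: d = 60 mm → contributes +54 720 000 mm⁴
Total I = 54 720 000 mm⁴.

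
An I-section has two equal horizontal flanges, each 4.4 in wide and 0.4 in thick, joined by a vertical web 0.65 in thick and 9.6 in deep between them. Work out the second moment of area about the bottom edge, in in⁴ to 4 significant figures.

Split into non-overlapping primitives; take the origin at the lower-left of the bounding box.
Bottom flange: 4.4 × 0.4, A = 1.76 in², y = 0.2 in, Ī = 0.0234667 in⁴.
Web: 0.65 × 9.6, A = 6.24 in², y = 5.2 in, Ī = 47.9232 in⁴.
Top flange: 4.4 × 0.4, A = 1.76 in², y = 10.2 in, Ī = 0.0234667 in⁴.
Transfer each piece to the base of the section using Ī + A·d² with d = y − 0:
  bottom flange: d = 0.2 in → contributes +0.0938667 in⁴
  web: d = 5.2 in → contributes +216.653 in⁴
  top flange: d = 10.2 in → contributes +183.134 in⁴
Total I = 399.881 in⁴.

I_base ≈ 399.9 in⁴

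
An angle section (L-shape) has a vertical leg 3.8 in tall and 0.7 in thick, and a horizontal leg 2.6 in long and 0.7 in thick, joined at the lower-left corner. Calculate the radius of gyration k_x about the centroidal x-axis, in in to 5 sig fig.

k_x ≈ 1.1618 in

Treat the section as a set of non-overlapping primitives; coordinates are from the bounding-box lower-left.
Vertical leg: 0.7 × 3.8, A = 2.66 in², y = 1.9 in, Ī = 3.200867 in⁴.
Horizontal leg (remainder): 1.9 × 0.7, A = 1.33 in², y = 0.35 in, Ī = 0.05430833 in⁴.
Centroid: ȳ = ΣA·y / ΣA = 1.383333 in.
Transfer each piece to the centroidal x-axis using Ī + A·d² with d = y − 1.383333:
  vertical leg: d = 0.5166667 in → contributes +3.910939 in⁴
  horizontal leg (remainder): d = -1.033333 in → contributes +1.474453 in⁴
Total I = 5.385392 in⁴.
Radius of gyration: k = √(I/A) = √(5.385392 / 3.99) = 1.161775 in.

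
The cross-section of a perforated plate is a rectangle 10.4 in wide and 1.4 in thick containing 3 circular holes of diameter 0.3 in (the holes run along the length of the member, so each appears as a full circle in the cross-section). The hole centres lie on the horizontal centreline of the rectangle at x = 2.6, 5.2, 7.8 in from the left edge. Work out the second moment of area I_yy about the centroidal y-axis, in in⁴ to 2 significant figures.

I_yy ≈ 130 in⁴

Treat the section as a set of non-overlapping primitives; coordinates are from the bounding-box lower-left.
Plate: 10.4 × 1.4, A = 14.56 in², x = 5.2 in, Ī = 131.2 in⁴.
Hole 1 (subtracted): ⌀0.3, A = 0.07069 in², x = 2.6 in, Ī = 0.0003976 in⁴.
Hole 2 (subtracted): ⌀0.3, A = 0.07069 in², x = 5.2 in, Ī = 0.0003976 in⁴.
Hole 3 (subtracted): ⌀0.3, A = 0.07069 in², x = 7.8 in, Ī = 0.0003976 in⁴.
By symmetry the centroid is at mid-width, x̄ = 5.2 in.
Transfer each piece to the centroidal y-axis using Ī + A·d² with d = x − 5.2:
  plate: d = 0 in → contributes +131.2 in⁴
  hole 1: d = -2.6 in → contributes −0.4782 in⁴
  hole 2: d = 0 in → contributes −0.0003976 in⁴
  hole 3: d = 2.6 in → contributes −0.4782 in⁴
Total I = 130.3 in⁴.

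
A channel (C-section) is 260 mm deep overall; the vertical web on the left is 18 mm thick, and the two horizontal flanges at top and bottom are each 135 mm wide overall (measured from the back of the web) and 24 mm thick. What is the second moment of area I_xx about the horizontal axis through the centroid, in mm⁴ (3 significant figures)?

Treat the section as a set of non-overlapping primitives; coordinates are from the bounding-box lower-left.
Web: 18 × 260, A = 4 680 mm², y = 130 mm, Ī = 26 364 000 mm⁴.
Top flange (beyond web): 117 × 24, A = 2 808 mm², y = 248 mm, Ī = 134 784 mm⁴.
Bottom flange (beyond web): 117 × 24, A = 2 808 mm², y = 12 mm, Ī = 134 784 mm⁴.
By symmetry the centroid is at mid-height, ȳ = 130 mm.
Transfer each piece to the horizontal axis through the centroid using Ī + A·d² with d = y − 130:
  web: d = 0 mm → contributes +26 364 000 mm⁴
  top flange (beyond web): d = 118 mm → contributes +39 233 376 mm⁴
  bottom flange (beyond web): d = -118 mm → contributes +39 233 376 mm⁴
Total I = 104 830 752 mm⁴.

I_xx ≈ 1.05 × 10⁸ mm⁴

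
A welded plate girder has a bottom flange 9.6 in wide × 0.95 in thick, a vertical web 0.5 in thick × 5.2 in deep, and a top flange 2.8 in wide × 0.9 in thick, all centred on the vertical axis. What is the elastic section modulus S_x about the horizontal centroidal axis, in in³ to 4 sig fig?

Break the section into simple shapes (no overlaps), measuring from the bottom-left corner of the bounding box.
Bottom plate: 9.6 × 0.95, A = 9.12 in², y = 0.475 in, Ī = 0.6859 in⁴.
Web plate: 0.5 × 5.2, A = 2.6 in², y = 3.55 in, Ī = 5.85867 in⁴.
Top plate: 2.8 × 0.9, A = 2.52 in², y = 6.6 in, Ī = 0.1701 in⁴.
Centroid: ȳ = ΣA·y / ΣA = 2.12037 in.
Transfer each piece to the horizontal centroidal axis using Ī + A·d² with d = y − 2.12037:
  bottom plate: d = -1.64537 in → contributes +25.3758 in⁴
  web plate: d = 1.42963 in → contributes +11.1727 in⁴
  top plate: d = 4.47963 in → contributes +50.7393 in⁴
Total I = 87.2878 in⁴.
Extreme fibre distance c = 4.92963 in; S = I/c = 17.7067 in³.

S_x ≈ 17.71 in³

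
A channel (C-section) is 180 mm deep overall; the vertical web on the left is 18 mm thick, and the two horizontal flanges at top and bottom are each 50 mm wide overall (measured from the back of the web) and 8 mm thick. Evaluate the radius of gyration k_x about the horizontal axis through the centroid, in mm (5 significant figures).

Decompose the section into non-overlapping parts with the origin at the bottom-left of its bounding rectangle.
Web: 18 × 180, A = 3 240 mm², y = 90 mm, Ī = 8 748 000 mm⁴.
Top flange (beyond web): 32 × 8, A = 256 mm², y = 176 mm, Ī = 1365.333 mm⁴.
Bottom flange (beyond web): 32 × 8, A = 256 mm², y = 4 mm, Ī = 1365.333 mm⁴.
By symmetry the centroid is at mid-height, ȳ = 90 mm.
Transfer each piece to the horizontal axis through the centroid using Ī + A·d² with d = y − 90:
  web: d = 0 mm → contributes +8 748 000 mm⁴
  top flange (beyond web): d = 86 mm → contributes +1 894 741 mm⁴
  bottom flange (beyond web): d = -86 mm → contributes +1 894 741 mm⁴
Total I = 12 537 483 mm⁴.
Radius of gyration: k = √(I/A) = √(12 537 483 / 3 752) = 57.80611 mm.

k_x ≈ 57.806 mm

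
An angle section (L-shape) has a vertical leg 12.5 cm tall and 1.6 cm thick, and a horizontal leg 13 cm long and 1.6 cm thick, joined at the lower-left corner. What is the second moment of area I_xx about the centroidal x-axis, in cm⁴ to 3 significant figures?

I_xx ≈ 548 cm⁴

Decompose the section into non-overlapping parts with the origin at the bottom-left of its bounding rectangle.
Vertical leg: 1.6 × 12.5, A = 20 cm², y = 6.25 cm, Ī = 260.42 cm⁴.
Horizontal leg (remainder): 11.4 × 1.6, A = 18.24 cm², y = 0.8 cm, Ī = 3.8912 cm⁴.
Centroid: ȳ = ΣA·y / ΣA = 3.6504 cm.
Transfer each piece to the centroidal x-axis using Ī + A·d² with d = y − 3.6504:
  vertical leg: d = 2.5996 cm → contributes +395.57 cm⁴
  horizontal leg (remainder): d = -2.8504 cm → contributes +152.09 cm⁴
Total I = 547.66 cm⁴.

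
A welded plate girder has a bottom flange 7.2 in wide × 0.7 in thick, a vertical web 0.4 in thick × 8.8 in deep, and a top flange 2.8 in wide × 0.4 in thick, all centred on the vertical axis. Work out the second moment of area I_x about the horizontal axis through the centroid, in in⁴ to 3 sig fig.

Treat the section as a set of non-overlapping primitives; coordinates are from the bounding-box lower-left.
Bottom plate: 7.2 × 0.7, A = 5.04 in², y = 0.35 in, Ī = 0.2058 in⁴.
Web plate: 0.4 × 8.8, A = 3.52 in², y = 5.1 in, Ī = 22.716 in⁴.
Top plate: 2.8 × 0.4, A = 1.12 in², y = 9.7 in, Ī = 0.014933 in⁴.
Centroid: ȳ = ΣA·y / ΣA = 3.1591 in.
Transfer each piece to the horizontal axis through the centroid using Ī + A·d² with d = y − 3.1591:
  bottom plate: d = -2.8091 in → contributes +39.976 in⁴
  web plate: d = 1.9409 in → contributes +35.976 in⁴
  top plate: d = 6.5409 in → contributes +47.932 in⁴
Total I = 123.88 in⁴.

I_x ≈ 124 in⁴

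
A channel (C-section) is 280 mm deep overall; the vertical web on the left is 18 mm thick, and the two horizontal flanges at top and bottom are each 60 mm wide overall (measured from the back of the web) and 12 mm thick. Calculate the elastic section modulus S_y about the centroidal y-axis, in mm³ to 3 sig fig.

Break the section into simple shapes (no overlaps), measuring from the bottom-left corner of the bounding box.
Web: 18 × 280, A = 5 040 mm², x = 9 mm, Ī = 136 080 mm⁴.
Top flange (beyond web): 42 × 12, A = 504 mm², x = 39 mm, Ī = 74 088 mm⁴.
Bottom flange (beyond web): 42 × 12, A = 504 mm², x = 39 mm, Ī = 74 088 mm⁴.
Centroid: x̄ = ΣA·x / ΣA = 14 mm.
Transfer each piece to the centroidal y-axis using Ī + A·d² with d = x − 14:
  web: d = -5 mm → contributes +262 080 mm⁴
  top flange (beyond web): d = 25 mm → contributes +389 088 mm⁴
  bottom flange (beyond web): d = 25 mm → contributes +389 088 mm⁴
Total I = 1 040 256 mm⁴.
Extreme fibre distance c = 46 mm; S = I/c = 22 614 mm³.

S_y ≈ 2.26 × 10⁴ mm³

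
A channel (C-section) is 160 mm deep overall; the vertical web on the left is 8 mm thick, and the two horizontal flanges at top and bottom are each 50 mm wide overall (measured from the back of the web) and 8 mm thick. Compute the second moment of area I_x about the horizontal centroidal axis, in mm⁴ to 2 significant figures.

I_x ≈ 6.6 × 10⁶ mm⁴

Decompose the section into non-overlapping parts with the origin at the bottom-left of its bounding rectangle.
Web: 8 × 160, A = 1 280 mm², y = 80 mm, Ī = 2 730 667 mm⁴.
Top flange (beyond web): 42 × 8, A = 336 mm², y = 156 mm, Ī = 1 792 mm⁴.
Bottom flange (beyond web): 42 × 8, A = 336 mm², y = 4 mm, Ī = 1 792 mm⁴.
By symmetry the centroid is at mid-height, ȳ = 80 mm.
Transfer each piece to the horizontal centroidal axis using Ī + A·d² with d = y − 80:
  web: d = 0 mm → contributes +2 730 667 mm⁴
  top flange (beyond web): d = 76 mm → contributes +1 942 528 mm⁴
  bottom flange (beyond web): d = -76 mm → contributes +1 942 528 mm⁴
Total I = 6 615 723 mm⁴.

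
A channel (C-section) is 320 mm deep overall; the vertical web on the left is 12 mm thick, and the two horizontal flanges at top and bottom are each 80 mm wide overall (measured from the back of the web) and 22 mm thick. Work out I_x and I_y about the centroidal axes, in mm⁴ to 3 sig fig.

Decompose the section into non-overlapping parts with the origin at the bottom-left of its bounding rectangle.
Web: 12 × 320, A = 3 840 mm², y = 160 mm, Ī = 32 768 000 mm⁴.
Top flange (beyond web): 68 × 22, A = 1 496 mm², y = 309 mm, Ī = 60 339 mm⁴.
Bottom flange (beyond web): 68 × 22, A = 1 496 mm², y = 11 mm, Ī = 60 339 mm⁴.
By symmetry the centroid is at mid-height, ȳ = 160 mm.
Transfer each piece to the centroidal x-axis using Ī + A·d² with d = y − 160:
  web: d = 0 mm → contributes +32 768 000 mm⁴
  top flange (beyond web): d = 149 mm → contributes +33 273 035 mm⁴
  bottom flange (beyond web): d = -149 mm → contributes +33 273 035 mm⁴
Total I = 99 314 069 mm⁴.
For the y-axis: x̄ = 23.518 mm.
Repeating about the centroidal y-axis gives I_y = 3 889 695 mm⁴.

I_x ≈ 9.93 × 10⁷ mm⁴, I_y ≈ 3.89 × 10⁶ mm⁴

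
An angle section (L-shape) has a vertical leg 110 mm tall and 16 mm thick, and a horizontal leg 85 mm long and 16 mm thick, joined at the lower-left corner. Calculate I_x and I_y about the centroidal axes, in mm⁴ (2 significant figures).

I_x ≈ 3.3 × 10⁶ mm⁴, I_y ≈ 1.7 × 10⁶ mm⁴

Break the section into simple shapes (no overlaps), measuring from the bottom-left corner of the bounding box.
Vertical leg: 16 × 110, A = 1 760 mm², y = 55 mm, Ī = 1 774 667 mm⁴.
Horizontal leg (remainder): 69 × 16, A = 1 104 mm², y = 8 mm, Ī = 23 552 mm⁴.
Centroid: ȳ = ΣA·y / ΣA = 36.88 mm.
Transfer each piece to the centroidal x-axis using Ī + A·d² with d = y − 36.88:
  vertical leg: d = 18.12 mm → contributes +2 352 364 mm⁴
  horizontal leg (remainder): d = -28.88 mm → contributes +944 519 mm⁴
Total I = 3 296 883 mm⁴.
For the y-axis: x̄ = 24.38 mm.
Repeating about the centroidal y-axis gives I_y = 1 700 983 mm⁴.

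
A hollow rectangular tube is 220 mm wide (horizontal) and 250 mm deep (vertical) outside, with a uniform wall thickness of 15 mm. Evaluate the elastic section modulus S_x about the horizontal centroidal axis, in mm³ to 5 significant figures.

Break the section into simple shapes (no overlaps), measuring from the bottom-left corner of the bounding box.
Outer rectangle: 220 × 250, A = 55 000 mm², y = 125 mm, Ī = 286 458 333 mm⁴.
Inner void (subtracted): 190 × 220, A = 41 800 mm², y = 125 mm, Ī = 168 593 333 mm⁴.
By symmetry the centroid is at mid-height, ȳ = 125 mm.
All pieces are centred on the horizontal centroidal axis, so I = ΣĪ (holes subtracted) = 117 865 000 mm⁴.
Extreme fibre distance c = 125 mm; S = I/c = 942 920 mm³.

S_x ≈ 9.4292 × 10⁵ mm³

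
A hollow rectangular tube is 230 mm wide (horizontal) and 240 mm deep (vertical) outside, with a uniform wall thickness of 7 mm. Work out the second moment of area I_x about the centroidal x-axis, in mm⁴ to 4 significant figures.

I_x ≈ 5.718 × 10⁷ mm⁴

Split into non-overlapping primitives; take the origin at the lower-left of the bounding box.
Outer rectangle: 230 × 240, A = 55 200 mm², y = 120 mm, Ī = 264 960 000 mm⁴.
Inner void (subtracted): 216 × 226, A = 48 816 mm², y = 120 mm, Ī = 207 777 168 mm⁴.
By symmetry the centroid is at mid-height, ȳ = 120 mm.
All pieces are centred on the centroidal x-axis, so I = ΣĪ (holes subtracted) = 57 182 832 mm⁴.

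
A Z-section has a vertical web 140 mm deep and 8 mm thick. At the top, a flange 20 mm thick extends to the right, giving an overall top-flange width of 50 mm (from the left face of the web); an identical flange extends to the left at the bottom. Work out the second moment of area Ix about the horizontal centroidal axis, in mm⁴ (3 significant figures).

Ix ≈ 7.93 × 10⁶ mm⁴

Split into non-overlapping primitives; take the origin at the lower-left of the bounding box.
Web: 8 × 140, A = 1 120 mm², y = 70 mm, Ī = 1 829 333 mm⁴.
Top flange (beyond web): 42 × 20, A = 840 mm², y = 130 mm, Ī = 28 000 mm⁴.
Bottom flange (beyond web): 42 × 20, A = 840 mm², y = 10 mm, Ī = 28 000 mm⁴.
Centroid: ȳ = ΣA·y / ΣA = 70 mm.
Transfer each piece to the horizontal centroidal axis using Ī + A·d² with d = y − 70:
  web: d = 0 mm → contributes +1 829 333 mm⁴
  top flange (beyond web): d = 60 mm → contributes +3 052 000 mm⁴
  bottom flange (beyond web): d = -60 mm → contributes +3 052 000 mm⁴
Total I = 7 933 333 mm⁴.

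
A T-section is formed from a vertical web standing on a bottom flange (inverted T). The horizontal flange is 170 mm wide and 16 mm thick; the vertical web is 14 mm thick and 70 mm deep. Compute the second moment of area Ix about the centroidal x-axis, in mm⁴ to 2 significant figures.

Ix ≈ 1.8 × 10⁶ mm⁴

Break the section into simple shapes (no overlaps), measuring from the bottom-left corner of the bounding box.
Flange: 170 × 16, A = 2 720 mm², y = 8 mm, Ī = 58 027 mm⁴.
Web: 14 × 70, A = 980 mm², y = 51 mm, Ī = 400 167 mm⁴.
Centroid: ȳ = ΣA·y / ΣA = 19.39 mm.
Transfer each piece to the centroidal x-axis using Ī + A·d² with d = y − 19.39:
  flange: d = -11.39 mm → contributes +410 848 mm⁴
  web: d = 31.61 mm → contributes +1 379 425 mm⁴
Total I = 1 790 273 mm⁴.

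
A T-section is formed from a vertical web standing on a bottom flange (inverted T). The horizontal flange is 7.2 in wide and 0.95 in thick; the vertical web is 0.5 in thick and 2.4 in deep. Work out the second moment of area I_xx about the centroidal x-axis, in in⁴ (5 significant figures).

I_xx ≈ 3.9547 in⁴

Decompose the section into non-overlapping parts with the origin at the bottom-left of its bounding rectangle.
Flange: 7.2 × 0.95, A = 6.84 in², y = 0.475 in, Ī = 0.514425 in⁴.
Web: 0.5 × 2.4, A = 1.2 in², y = 2.15 in, Ī = 0.576 in⁴.
Centroid: ȳ = ΣA·y / ΣA = 0.725 in.
Transfer each piece to the centroidal x-axis using Ī + A·d² with d = y − 0.725:
  flange: d = -0.25 in → contributes +0.941925 in⁴
  web: d = 1.425 in → contributes +3.01275 in⁴
Total I = 3.954675 in⁴.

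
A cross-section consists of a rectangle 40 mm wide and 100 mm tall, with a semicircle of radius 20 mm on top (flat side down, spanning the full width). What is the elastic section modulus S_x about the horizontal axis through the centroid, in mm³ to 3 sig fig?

S_x ≈ 8.39 × 10⁴ mm³

Split into non-overlapping primitives; take the origin at the lower-left of the bounding box.
Rectangular body: 40 × 100, A = 4 000 mm², y = 50 mm, Ī = 3 333 333 mm⁴.
Semicircular cap: semicircle r = 20, A = 628.32 mm², y = 108.49 mm, Ī = 17 561 mm⁴.
Centroid: ȳ = ΣA·y / ΣA = 57.94 mm.
Transfer each piece to the horizontal axis through the centroid using Ī + A·d² with d = y − 57.94:
  rectangular body: d = -7.9401 mm → contributes +3 585 513 mm⁴
  semicircular cap: d = 50.548 mm → contributes +1 622 989 mm⁴
Total I = 5 208 502 mm⁴.
Extreme fibre distance c = 62.06 mm; S = I/c = 83 927 mm³.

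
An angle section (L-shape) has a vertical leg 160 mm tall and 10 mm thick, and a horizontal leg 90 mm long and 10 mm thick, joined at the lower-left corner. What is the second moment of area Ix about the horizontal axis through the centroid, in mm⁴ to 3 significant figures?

Break the section into simple shapes (no overlaps), measuring from the bottom-left corner of the bounding box.
Vertical leg: 10 × 160, A = 1 600 mm², y = 80 mm, Ī = 3 413 333 mm⁴.
Horizontal leg (remainder): 80 × 10, A = 800 mm², y = 5 mm, Ī = 6666.7 mm⁴.
Centroid: ȳ = ΣA·y / ΣA = 55 mm.
Transfer each piece to the horizontal axis through the centroid using Ī + A·d² with d = y − 55:
  vertical leg: d = 25 mm → contributes +4 413 333 mm⁴
  horizontal leg (remainder): d = -50 mm → contributes +2 006 667 mm⁴
Total I = 6 420 000 mm⁴.

Ix ≈ 6.42 × 10⁶ mm⁴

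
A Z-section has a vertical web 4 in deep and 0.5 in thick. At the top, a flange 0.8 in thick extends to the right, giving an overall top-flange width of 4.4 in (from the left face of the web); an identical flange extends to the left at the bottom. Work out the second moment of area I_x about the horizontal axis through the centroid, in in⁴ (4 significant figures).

Treat the section as a set of non-overlapping primitives; coordinates are from the bounding-box lower-left.
Web: 0.5 × 4, A = 2 in², y = 2 in, Ī = 2.66667 in⁴.
Top flange (beyond web): 3.9 × 0.8, A = 3.12 in², y = 3.6 in, Ī = 0.1664 in⁴.
Bottom flange (beyond web): 3.9 × 0.8, A = 3.12 in², y = 0.4 in, Ī = 0.1664 in⁴.
Centroid: ȳ = ΣA·y / ΣA = 2 in.
Transfer each piece to the horizontal axis through the centroid using Ī + A·d² with d = y − 2:
  web: d = 0 in → contributes +2.66667 in⁴
  top flange (beyond web): d = 1.6 in → contributes +8.1536 in⁴
  bottom flange (beyond web): d = -1.6 in → contributes +8.1536 in⁴
Total I = 18.9739 in⁴.

I_x ≈ 18.97 in⁴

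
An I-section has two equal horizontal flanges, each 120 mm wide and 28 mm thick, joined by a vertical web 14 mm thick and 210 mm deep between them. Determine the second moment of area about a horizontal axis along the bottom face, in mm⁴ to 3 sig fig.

I_base ≈ 2.77 × 10⁸ mm⁴

Treat the section as a set of non-overlapping primitives; coordinates are from the bounding-box lower-left.
Bottom flange: 120 × 28, A = 3 360 mm², y = 14 mm, Ī = 219 520 mm⁴.
Web: 14 × 210, A = 2 940 mm², y = 133 mm, Ī = 10 804 500 mm⁴.
Top flange: 120 × 28, A = 3 360 mm², y = 252 mm, Ī = 219 520 mm⁴.
Transfer each piece to a horizontal axis along the bottom face using Ī + A·d² with d = y − 0:
  bottom flange: d = 14 mm → contributes +878 080 mm⁴
  web: d = 133 mm → contributes +62 810 160 mm⁴
  top flange: d = 252 mm → contributes +213 592 960 mm⁴
Total I = 277 281 200 mm⁴.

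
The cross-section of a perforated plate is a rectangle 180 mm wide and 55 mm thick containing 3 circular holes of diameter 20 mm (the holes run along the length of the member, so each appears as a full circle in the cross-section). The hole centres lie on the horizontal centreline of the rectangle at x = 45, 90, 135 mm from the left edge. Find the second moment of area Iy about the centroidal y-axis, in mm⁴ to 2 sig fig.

Split into non-overlapping primitives; take the origin at the lower-left of the bounding box.
Plate: 180 × 55, A = 9 900 mm², x = 90 mm, Ī = 26 730 000 mm⁴.
Hole 1 (subtracted): ⌀20, A = 314.2 mm², x = 45 mm, Ī = 7 854 mm⁴.
Hole 2 (subtracted): ⌀20, A = 314.2 mm², x = 90 mm, Ī = 7 854 mm⁴.
Hole 3 (subtracted): ⌀20, A = 314.2 mm², x = 135 mm, Ī = 7 854 mm⁴.
By symmetry the centroid is at mid-width, x̄ = 90 mm.
Transfer each piece to the centroidal y-axis using Ī + A·d² with d = x − 90:
  plate: d = 0 mm → contributes +26 730 000 mm⁴
  hole 1: d = -45 mm → contributes −644 026 mm⁴
  hole 2: d = 0 mm → contributes −7 854 mm⁴
  hole 3: d = 45 mm → contributes −644 026 mm⁴
Total I = 25 434 093 mm⁴.

Iy ≈ 2.5 × 10⁷ mm⁴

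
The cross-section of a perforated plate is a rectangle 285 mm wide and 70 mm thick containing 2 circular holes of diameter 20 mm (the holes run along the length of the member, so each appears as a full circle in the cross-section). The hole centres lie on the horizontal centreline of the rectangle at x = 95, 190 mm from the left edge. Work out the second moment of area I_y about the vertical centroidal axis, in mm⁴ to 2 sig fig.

Decompose the section into non-overlapping parts with the origin at the bottom-left of its bounding rectangle.
Plate: 285 × 70, A = 19 950 mm², x = 142.5 mm, Ī = 135 036 563 mm⁴.
Hole 1 (subtracted): ⌀20, A = 314.2 mm², x = 95 mm, Ī = 7 854 mm⁴.
Hole 2 (subtracted): ⌀20, A = 314.2 mm², x = 190 mm, Ī = 7 854 mm⁴.
By symmetry the centroid is at mid-width, x̄ = 142.5 mm.
Transfer each piece to the vertical centroidal axis using Ī + A·d² with d = x − 142.5:
  plate: d = 0 mm → contributes +135 036 563 mm⁴
  hole 1: d = -47.5 mm → contributes −716 676 mm⁴
  hole 2: d = 47.5 mm → contributes −716 676 mm⁴
Total I = 133 603 211 mm⁴.

I_y ≈ 1.3 × 10⁸ mm⁴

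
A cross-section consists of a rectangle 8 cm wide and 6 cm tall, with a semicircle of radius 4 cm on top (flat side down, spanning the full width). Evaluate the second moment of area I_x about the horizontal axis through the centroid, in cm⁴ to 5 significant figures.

I_x ≈ 536.12 cm⁴

Decompose the section into non-overlapping parts with the origin at the bottom-left of its bounding rectangle.
Rectangular body: 8 × 6, A = 48 cm², y = 3 cm, Ī = 144 cm⁴.
Semicircular cap: semicircle r = 4, A = 25.13274 cm², y = 7.697653 cm, Ī = 28.09778 cm⁴.
Centroid: ȳ = ΣA·y / ΣA = 4.614392 cm.
Transfer each piece to the horizontal axis through the centroid using Ī + A·d² with d = y − 4.614392:
  rectangular body: d = -1.614392 cm → contributes +269.1005 cm⁴
  semicircular cap: d = 3.083261 cm → contributes +267.0222 cm⁴
Total I = 536.1227 cm⁴.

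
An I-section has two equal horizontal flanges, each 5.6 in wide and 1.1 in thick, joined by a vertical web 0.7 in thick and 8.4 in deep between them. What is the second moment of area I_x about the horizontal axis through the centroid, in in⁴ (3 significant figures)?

I_x ≈ 314 in⁴

Split into non-overlapping primitives; take the origin at the lower-left of the bounding box.
Bottom flange: 5.6 × 1.1, A = 6.16 in², y = 0.55 in, Ī = 0.62113 in⁴.
Web: 0.7 × 8.4, A = 5.88 in², y = 5.3 in, Ī = 34.574 in⁴.
Top flange: 5.6 × 1.1, A = 6.16 in², y = 10.05 in, Ī = 0.62113 in⁴.
By symmetry the centroid is at mid-height, ȳ = 5.3 in.
Transfer each piece to the horizontal axis through the centroid using Ī + A·d² with d = y − 5.3:
  bottom flange: d = -4.75 in → contributes +139.61 in⁴
  web: d = 0 in → contributes +34.574 in⁴
  top flange: d = 4.75 in → contributes +139.61 in⁴
Total I = 313.79 in⁴.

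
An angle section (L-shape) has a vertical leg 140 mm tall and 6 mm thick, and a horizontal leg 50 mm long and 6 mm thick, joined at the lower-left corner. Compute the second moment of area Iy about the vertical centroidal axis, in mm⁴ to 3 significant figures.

Iy ≈ 1.71 × 10⁵ mm⁴

Decompose the section into non-overlapping parts with the origin at the bottom-left of its bounding rectangle.
Vertical leg: 6 × 140, A = 840 mm², x = 3 mm, Ī = 2 520 mm⁴.
Horizontal leg (remainder): 44 × 6, A = 264 mm², x = 28 mm, Ī = 42 592 mm⁴.
Centroid: x̄ = ΣA·x / ΣA = 8.9783 mm.
Transfer each piece to the vertical centroidal axis using Ī + A·d² with d = x − 8.9783:
  vertical leg: d = -5.9783 mm → contributes +32 541 mm⁴
  horizontal leg (remainder): d = 19.022 mm → contributes +138 114 mm⁴
Total I = 170 655 mm⁴.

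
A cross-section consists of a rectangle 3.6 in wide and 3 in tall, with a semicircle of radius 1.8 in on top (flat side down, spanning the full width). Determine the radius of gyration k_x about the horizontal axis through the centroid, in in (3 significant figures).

k_x ≈ 1.30 in

Break the section into simple shapes (no overlaps), measuring from the bottom-left corner of the bounding box.
Rectangular body: 3.6 × 3, A = 10.8 in², y = 1.5 in, Ī = 8.1 in⁴.
Semicircular cap: semicircle r = 1.8, A = 5.0894 in², y = 3.7639 in, Ī = 1.1522 in⁴.
Centroid: ȳ = ΣA·y / ΣA = 2.2251 in.
Transfer each piece to the horizontal axis through the centroid using Ī + A·d² with d = y − 2.2251:
  rectangular body: d = -0.72514 in → contributes +13.779 in⁴
  semicircular cap: d = 1.5388 in → contributes +13.203 in⁴
Total I = 26.982 in⁴.
Radius of gyration: k = √(I/A) = √(26.982 / 15.889) = 1.3031 in.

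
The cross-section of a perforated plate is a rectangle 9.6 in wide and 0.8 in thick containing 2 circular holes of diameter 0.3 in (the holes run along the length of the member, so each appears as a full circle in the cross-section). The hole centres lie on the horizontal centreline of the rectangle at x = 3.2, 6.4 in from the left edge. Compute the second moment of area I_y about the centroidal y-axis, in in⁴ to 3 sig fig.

Decompose the section into non-overlapping parts with the origin at the bottom-left of its bounding rectangle.
Plate: 9.6 × 0.8, A = 7.68 in², x = 4.8 in, Ī = 58.982 in⁴.
Hole 1 (subtracted): ⌀0.3, A = 0.070686 in², x = 3.2 in, Ī = 0.00039761 in⁴.
Hole 2 (subtracted): ⌀0.3, A = 0.070686 in², x = 6.4 in, Ī = 0.00039761 in⁴.
By symmetry the centroid is at mid-width, x̄ = 4.8 in.
Transfer each piece to the centroidal y-axis using Ī + A·d² with d = x − 4.8:
  plate: d = 0 in → contributes +58.982 in⁴
  hole 1: d = -1.6 in → contributes −0.18135 in⁴
  hole 2: d = 1.6 in → contributes −0.18135 in⁴
Total I = 58.62 in⁴.

I_y ≈ 58.6 in⁴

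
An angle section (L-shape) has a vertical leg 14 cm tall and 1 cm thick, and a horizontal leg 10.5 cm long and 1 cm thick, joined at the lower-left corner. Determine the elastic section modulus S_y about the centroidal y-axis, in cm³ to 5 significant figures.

Decompose the section into non-overlapping parts with the origin at the bottom-left of its bounding rectangle.
Vertical leg: 1 × 14, A = 14 cm², x = 0.5 cm, Ī = 1.166667 cm⁴.
Horizontal leg (remainder): 9.5 × 1, A = 9.5 cm², x = 5.75 cm, Ī = 71.44792 cm⁴.
Centroid: x̄ = ΣA·x / ΣA = 2.62234 cm.
Transfer each piece to the centroidal y-axis using Ī + A·d² with d = x − 2.62234:
  vertical leg: d = -2.12234 cm → contributes +64.22727 cm⁴
  horizontal leg (remainder): d = 3.12766 cm → contributes +164.3793 cm⁴
Total I = 228.6066 cm⁴.
Extreme fibre distance c = 7.87766 cm; S = I/c = 29.01961 cm³.

S_y ≈ 29.020 cm³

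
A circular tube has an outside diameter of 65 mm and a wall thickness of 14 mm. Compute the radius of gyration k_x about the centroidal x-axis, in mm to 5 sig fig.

k_x ≈ 18.698 mm

Split into non-overlapping primitives; take the origin at the lower-left of the bounding box.
Outer circle: ⌀65, A = 3318.307 mm², y = 32.5 mm, Ī = 876240.5 mm⁴.
Bore (subtracted): ⌀37, A = 1075.21 mm², y = 32.5 mm, Ī = 91997.66 mm⁴.
By symmetry the centroid is at mid-height, ȳ = 32.5 mm.
All pieces are centred on the centroidal x-axis, so I = ΣĪ (holes subtracted) = 784242.8 mm⁴.
Radius of gyration: k = √(I/A) = √(784242.8 / 2243.097) = 18.69826 mm.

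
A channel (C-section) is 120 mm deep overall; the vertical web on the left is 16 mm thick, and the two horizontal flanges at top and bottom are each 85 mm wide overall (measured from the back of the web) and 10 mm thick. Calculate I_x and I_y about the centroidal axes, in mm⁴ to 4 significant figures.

Treat the section as a set of non-overlapping primitives; coordinates are from the bounding-box lower-left.
Web: 16 × 120, A = 1 920 mm², y = 60 mm, Ī = 2 304 000 mm⁴.
Top flange (beyond web): 69 × 10, A = 690 mm², y = 115 mm, Ī = 5 750 mm⁴.
Bottom flange (beyond web): 69 × 10, A = 690 mm², y = 5 mm, Ī = 5 750 mm⁴.
By symmetry the centroid is at mid-height, ȳ = 60 mm.
Transfer each piece to the centroidal x-axis using Ī + A·d² with d = y − 60:
  web: d = 0 mm → contributes +2 304 000 mm⁴
  top flange (beyond web): d = 55 mm → contributes +2 093 000 mm⁴
  bottom flange (beyond web): d = -55 mm → contributes +2 093 000 mm⁴
Total I = 6 490 000 mm⁴.
For the y-axis: x̄ = 25.7727 mm.
Repeating about the centroidal y-axis gives I_y = 2 038 730 mm⁴.

I_x ≈ 6.490 × 10⁶ mm⁴, I_y ≈ 2.039 × 10⁶ mm⁴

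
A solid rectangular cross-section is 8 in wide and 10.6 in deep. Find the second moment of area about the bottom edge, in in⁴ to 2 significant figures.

I_base ≈ 3200 in⁴

The section: 8 × 10.6, A = 84.8 in², y = 5.3 in, Ī = 794 in⁴.
Transfer it to the base of the section using Ī + A·d² with d = y − 0:
  the section: d = 5.3 in → contributes +3 176 in⁴
Total I = 3 176 in⁴.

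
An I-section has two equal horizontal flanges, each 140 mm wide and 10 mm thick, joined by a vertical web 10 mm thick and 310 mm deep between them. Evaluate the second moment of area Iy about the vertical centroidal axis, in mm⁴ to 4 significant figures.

Decompose the section into non-overlapping parts with the origin at the bottom-left of its bounding rectangle.
Bottom flange: 140 × 10, A = 1 400 mm², x = 70 mm, Ī = 2 286 667 mm⁴.
Web: 10 × 310, A = 3 100 mm², x = 70 mm, Ī = 25833.3 mm⁴.
Top flange: 140 × 10, A = 1 400 mm², x = 70 mm, Ī = 2 286 667 mm⁴.
By symmetry the centroid is at mid-width, x̄ = 70 mm.
All pieces are centred on the vertical centroidal axis, so I = ΣĪ = 4 599 167 mm⁴.

Iy ≈ 4.599 × 10⁶ mm⁴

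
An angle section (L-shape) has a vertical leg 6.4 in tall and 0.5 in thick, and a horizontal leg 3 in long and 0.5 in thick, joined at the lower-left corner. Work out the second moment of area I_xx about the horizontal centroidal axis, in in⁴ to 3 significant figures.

I_xx ≈ 18.8 in⁴

Decompose the section into non-overlapping parts with the origin at the bottom-left of its bounding rectangle.
Vertical leg: 0.5 × 6.4, A = 3.2 in², y = 3.2 in, Ī = 10.923 in⁴.
Horizontal leg (remainder): 2.5 × 0.5, A = 1.25 in², y = 0.25 in, Ī = 0.026042 in⁴.
Centroid: ȳ = ΣA·y / ΣA = 2.3713 in.
Transfer each piece to the horizontal centroidal axis using Ī + A·d² with d = y − 2.3713:
  vertical leg: d = 0.82865 in → contributes +13.12 in⁴
  horizontal leg (remainder): d = -2.1213 in → contributes +5.6512 in⁴
Total I = 18.771 in⁴.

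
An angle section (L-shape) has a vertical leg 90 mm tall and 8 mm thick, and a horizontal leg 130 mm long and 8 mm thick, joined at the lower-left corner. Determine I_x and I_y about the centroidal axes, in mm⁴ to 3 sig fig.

I_x ≈ 1.19 × 10⁶ mm⁴, I_y ≈ 2.96 × 10⁶ mm⁴

Treat the section as a set of non-overlapping primitives; coordinates are from the bounding-box lower-left.
Vertical leg: 8 × 90, A = 720 mm², y = 45 mm, Ī = 486 000 mm⁴.
Horizontal leg (remainder): 122 × 8, A = 976 mm², y = 4 mm, Ī = 5205.3 mm⁴.
Centroid: ȳ = ΣA·y / ΣA = 21.406 mm.
Transfer each piece to the centroidal x-axis using Ī + A·d² with d = y − 21.406:
  vertical leg: d = 23.594 mm → contributes +886 819 mm⁴
  horizontal leg (remainder): d = -17.406 mm → contributes +300 891 mm⁴
Total I = 1 187 710 mm⁴.
For the y-axis: x̄ = 41.406 mm.
Repeating about the centroidal y-axis gives I_y = 2 964 990 mm⁴.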